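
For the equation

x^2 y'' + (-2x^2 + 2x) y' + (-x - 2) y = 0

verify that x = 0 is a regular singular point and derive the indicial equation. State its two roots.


Divide by x^2 to reach normal form y'' + P_1(x) y' + P_2(x) y = 0 with P_1(x) = -2 + 2/x and P_2(x) = -1/x - 2/x^2.
x = 0 is a singular point because the y'-coefficient -2 + 2/x has a pole at x = 0 and the y-coefficient -1/x - 2/x^2 has a pole at x = 0.
It is a regular singular point because x P_1(x) = p(x) = 2 - 2x and x^2 P_2(x) = q(x) = -x - 2 are polynomials, hence analytic at x = 0.
p(0) = 2,  q(0) = -2.
Indicial equation: r(r-1) + p(0) r + q(0) = 0, i.e. r^2 + (p(0) - 1) r + q(0) = 0, i.e. r^2 + 1 r - 2 = 0.
Discriminant: (1)^2 - 4(-2) = 9, so r = (-1 ± 3)/2.
Solving: r_1 = 1, r_2 = -2.

indicial: r^2 + 1 r - 2 = 0; roots r_1 = 1, r_2 = -2


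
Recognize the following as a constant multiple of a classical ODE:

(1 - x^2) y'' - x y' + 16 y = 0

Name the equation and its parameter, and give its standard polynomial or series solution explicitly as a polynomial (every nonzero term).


The equation is already in a standard form:  (1 - x^2) y'' - x y' + 16 y = 0.
This matches the Chebyshev equation (1 - x^2) y'' - x y' + n^2 y = 0 (note the -x y' term, not -2x y') with n^2 = 16, so n = 4; the polynomial solution is T_4(x).
With y = sum_k a_k x^k, matching x^k gives (k+2)(k+1) a_{k+2} = (k^2 - n^2) a_k = (k - 4)(k + 4) a_k. The right side vanishes at k = 4, so the series with the parity of 4 terminates at degree 4.
Standard normalization: leading coefficient of T_n is 2^(n-1), so a_4 = 2^3 = 8. Work downward with a_k = (k+1)(k+2) a_{k+2} / ((k - 4)(k + 4)):
  a_2 = (3)(4)(8) / ((2 - 4)(2 + 4)) = 96/(-12) = -8
  a_0 = (1)(2)(-8) / ((0 - 4)(0 + 4)) = -16/(-16) = 1
Hence T_4(x) = 8 x^4 - 8 x^2 + 1.

T_4(x); series = 8 x^4 - 8 x^2 + 1


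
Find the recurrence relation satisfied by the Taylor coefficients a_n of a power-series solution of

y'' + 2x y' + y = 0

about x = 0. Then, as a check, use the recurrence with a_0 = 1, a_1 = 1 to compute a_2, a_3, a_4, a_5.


Substitute y = sum_n a_n x^n.
y''(x) has coefficient (n+2)(n+1) a_{n+2} at x^n;
2 x y'(x) has coefficient 2 n a_n at x^n (shift);
y(x) has coefficient 1 a_n at x^n.
Matching x^n: (n+2)(n+1) a_{n+2} + (2n + 1) a_n = 0.
Thus a_{n+2} = (-2n - 1) / ((n+1)(n+2)) * a_n.

Check with a_0 = 1, a_1 = 1 (apply the recurrence for n = 0, 1, 2, 3): a_0 = 1, a_1 = 1, a_2 = -1/2, a_3 = -1/2, a_4 = 5/24, a_5 = 7/40.

a_(n+2) = (-2n - 1) / ((n+1)(n+2)) * a_n; check: a_0 = 1, a_1 = 1, a_2 = -1/2, a_3 = -1/2, a_4 = 5/24, a_5 = 7/40


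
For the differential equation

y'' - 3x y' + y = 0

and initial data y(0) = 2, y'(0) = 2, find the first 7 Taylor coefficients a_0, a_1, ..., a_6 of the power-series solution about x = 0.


Ansatz: y(x) = sum_{n>=0} a_n x^n, so y'(x) = sum_{n>=1} n a_n x^(n-1) and y''(x) = sum_{n>=2} n(n-1) a_n x^(n-2).
Substitute into P(x) y'' + Q(x) y' + R(x) y = 0 with P(x) = 1, Q(x) = -3x, R(x) = 1, and match powers of x.
Initial conditions: a_0 = 2, a_1 = 2.
Setting the coefficient of each power of x to zero and solving order by order (substituting the coefficients already found):
  x^0: 2 a_2 + a_0 = 0  ->  2 a_2 = -a_0 = -2  ->  a_2 = -1
  x^1: 6 a_3 - 2 a_1 = 0  ->  6 a_3 = 2 a_1 = 4  ->  a_3 = 2/3
  x^2: 12 a_4 - 5 a_2 = 0  ->  12 a_4 = 5 a_2 = -5  ->  a_4 = -5/12
  x^3: 20 a_5 - 8 a_3 = 0  ->  20 a_5 = 8 a_3 = 16/3  ->  a_5 = 4/15
  x^4: 30 a_6 - 11 a_4 = 0  ->  30 a_6 = 11 a_4 = -55/12  ->  a_6 = -11/72
Truncated series: y(x) = 2 + 2 x - x^2 + (2/3) x^3 - (5/12) x^4 + (4/15) x^5 - (11/72) x^6 + O(x^7).

a_0 = 2; a_1 = 2; a_2 = -1; a_3 = 2/3; a_4 = -5/12; a_5 = 4/15; a_6 = -11/72


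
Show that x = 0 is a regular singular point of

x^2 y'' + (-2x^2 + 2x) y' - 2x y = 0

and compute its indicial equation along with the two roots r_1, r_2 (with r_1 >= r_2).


Divide by x^2 to reach normal form y'' + P_1(x) y' + P_2(x) y = 0 with P_1(x) = -2 + 2/x and P_2(x) = -2/x.
x = 0 is a singular point because the y'-coefficient -2 + 2/x has a pole at x = 0 and the y-coefficient -2/x has a pole at x = 0.
It is a regular singular point because x P_1(x) = p(x) = 2 - 2x and x^2 P_2(x) = q(x) = -2x are polynomials, hence analytic at x = 0.
p(0) = 2,  q(0) = 0.
Indicial equation: r(r-1) + p(0) r + q(0) = 0, i.e. r^2 + (p(0) - 1) r + q(0) = 0, i.e. r^2 + 1 r = 0.
Discriminant: (1)^2 - 4(0) = 1, so r = (-1 ± 1)/2.
Solving: r_1 = 0, r_2 = -1.

indicial: r^2 + 1 r = 0; roots r_1 = 0, r_2 = -1


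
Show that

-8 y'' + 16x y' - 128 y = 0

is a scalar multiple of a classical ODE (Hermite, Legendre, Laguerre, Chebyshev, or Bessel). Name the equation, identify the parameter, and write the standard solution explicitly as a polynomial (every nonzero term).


All three coefficients share the factor -8; dividing through by -8 gives  y'' - 2x y' + 16 y = 0.
This matches the Hermite equation y'' - 2x y' + 2n y = 0 with 2n = 16, so n = 8; the polynomial solution is H_8(x).
With y = sum_k a_k x^k, matching x^k gives (k+2)(k+1) a_{k+2} = 2(k - n) a_k = 2(k - 8) a_k. The right side vanishes at k = 8, so the series with the parity of 8 terminates at degree 8.
Standard normalization: leading coefficient of H_n is 2^n, so a_8 = 2^8 = 256. Work downward with a_k = (k+1)(k+2) a_{k+2} / (2(k - n)):
  a_6 = (7)(8)(256) / (2(6 - 8)) = 14336/(-4) = -3584
  a_4 = (5)(6)(-3584) / (2(4 - 8)) = -107520/(-8) = 13440
  a_2 = (3)(4)(13440) / (2(2 - 8)) = 161280/(-12) = -13440
  a_0 = (1)(2)(-13440) / (2(0 - 8)) = -26880/(-16) = 1680
Hence H_8(x) = 256 x^8 - 3584 x^6 + 13440 x^4 - 13440 x^2 + 1680.

H_8(x); series = 256 x^8 - 3584 x^6 + 13440 x^4 - 13440 x^2 + 1680


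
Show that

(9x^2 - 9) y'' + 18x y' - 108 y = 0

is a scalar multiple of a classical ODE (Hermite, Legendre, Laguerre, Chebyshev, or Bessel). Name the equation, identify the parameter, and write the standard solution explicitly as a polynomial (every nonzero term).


All three coefficients share the factor -9; dividing through by -9 gives  (1 - x^2) y'' - 2x y' + 12 y = 0.
This matches the Legendre equation (1 - x^2) y'' - 2x y' + n(n+1) y = 0 (note the -2x y' term) with n(n+1) = 12, so n = 3; the polynomial solution is P_3(x).
With y = sum_k a_k x^k, matching x^k gives (k+2)(k+1) a_{k+2} = [k(k+1) - n(n+1)] a_k = (k - 3)(k + 4) a_k. The right side vanishes at k = 3, so the series with the parity of 3 terminates at degree 3.
Standard normalization (P_n(1) = 1): leading coefficient (2n)!/(2^n (n!)^2) = 720/(8*36) = 5/2, so a_3 = 5/2. Work downward with a_k = (k+1)(k+2) a_{k+2} / ((k - 3)(k + 4)):
  a_1 = (2)(3)(5/2) / ((1 - 3)(1 + 4)) = 15/(-10) = -3/2
Hence P_3(x) = 5 x^3/2 - 3 x/2.

P_3(x); series = 5 x^3/2 - 3 x/2


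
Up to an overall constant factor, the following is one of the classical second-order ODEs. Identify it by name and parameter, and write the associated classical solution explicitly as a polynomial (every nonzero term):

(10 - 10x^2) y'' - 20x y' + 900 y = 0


All three coefficients share the factor 10; dividing through by 10 gives  (1 - x^2) y'' - 2x y' + 90 y = 0.
This matches the Legendre equation (1 - x^2) y'' - 2x y' + n(n+1) y = 0 (note the -2x y' term) with n(n+1) = 90, so n = 9; the polynomial solution is P_9(x).
With y = sum_k a_k x^k, matching x^k gives (k+2)(k+1) a_{k+2} = [k(k+1) - n(n+1)] a_k = (k - 9)(k + 10) a_k. The right side vanishes at k = 9, so the series with the parity of 9 terminates at degree 9.
Standard normalization (P_n(1) = 1): leading coefficient (2n)!/(2^n (n!)^2) = 6402373705728000/(512*131681894400) = 12155/128, so a_9 = 12155/128. Work downward with a_k = (k+1)(k+2) a_{k+2} / ((k - 9)(k + 10)):
  a_7 = (8)(9)(12155/128) / ((7 - 9)(7 + 10)) = (109395/16)/(-34) = -6435/32
  a_5 = (6)(7)(-6435/32) / ((5 - 9)(5 + 10)) = (-135135/16)/(-60) = 9009/64
  a_3 = (4)(5)(9009/64) / ((3 - 9)(3 + 10)) = (45045/16)/(-78) = -1155/32
  a_1 = (2)(3)(-1155/32) / ((1 - 9)(1 + 10)) = (-3465/16)/(-88) = 315/128
Hence P_9(x) = 12155 x^9/128 - 6435 x^7/32 + 9009 x^5/64 - 1155 x^3/32 + 315 x/128.

P_9(x); series = 12155 x^9/128 - 6435 x^7/32 + 9009 x^5/64 - 1155 x^3/32 + 315 x/128


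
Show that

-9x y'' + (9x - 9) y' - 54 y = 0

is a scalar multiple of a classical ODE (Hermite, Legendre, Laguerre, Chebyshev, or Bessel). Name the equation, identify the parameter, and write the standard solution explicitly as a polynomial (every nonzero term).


All three coefficients share the factor -9; dividing through by -9 gives  x y'' + (1 - x) y' + 6 y = 0.
This matches the Laguerre equation x y'' + (1 - x) y' + n y = 0 with n = 6; the polynomial solution is L_6(x).
With y = sum_k a_k x^k, matching x^k gives (k+1)k a_{k+1} + (k+1) a_{k+1} - k a_k + n a_k = 0, i.e. (k+1)^2 a_{k+1} = (k - n) a_k = (k - 6) a_k. The right side vanishes at k = 6, so the series terminates at degree 6.
Standard normalization L_n(0) = 1 gives a_0 = 1. Work upward with a_{k+1} = (k - 6) a_k / (k+1)^2:
  a_1 = (0 - 6)(1) / 1^2 = -6/1 = -6
  a_2 = (1 - 6)(-6) / 2^2 = 30/4 = 15/2
  a_3 = (2 - 6)(15/2) / 3^2 = -30/9 = -10/3
  a_4 = (3 - 6)(-10/3) / 4^2 = 10/16 = 5/8
  a_5 = (4 - 6)(5/8) / 5^2 = (-5/4)/25 = -1/20
  a_6 = (5 - 6)(-1/20) / 6^2 = (1/20)/36 = 1/720
Hence L_6(x) = x^6/720 - x^5/20 + 5 x^4/8 - 10 x^3/3 + 15 x^2/2 - 6 x + 1.

L_6(x); series = x^6/720 - x^5/20 + 5 x^4/8 - 10 x^3/3 + 15 x^2/2 - 6 x + 1


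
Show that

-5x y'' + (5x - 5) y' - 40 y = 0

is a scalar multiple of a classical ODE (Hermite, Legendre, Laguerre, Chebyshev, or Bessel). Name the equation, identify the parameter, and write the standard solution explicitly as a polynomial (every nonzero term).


All three coefficients share the factor -5; dividing through by -5 gives  x y'' + (1 - x) y' + 8 y = 0.
This matches the Laguerre equation x y'' + (1 - x) y' + n y = 0 with n = 8; the polynomial solution is L_8(x).
With y = sum_k a_k x^k, matching x^k gives (k+1)k a_{k+1} + (k+1) a_{k+1} - k a_k + n a_k = 0, i.e. (k+1)^2 a_{k+1} = (k - n) a_k = (k - 8) a_k. The right side vanishes at k = 8, so the series terminates at degree 8.
Standard normalization L_n(0) = 1 gives a_0 = 1. Work upward with a_{k+1} = (k - 8) a_k / (k+1)^2:
  a_1 = (0 - 8)(1) / 1^2 = -8/1 = -8
  a_2 = (1 - 8)(-8) / 2^2 = 56/4 = 14
  a_3 = (2 - 8)(14) / 3^2 = -84/9 = -28/3
  a_4 = (3 - 8)(-28/3) / 4^2 = (140/3)/16 = 35/12
  a_5 = (4 - 8)(35/12) / 5^2 = (-35/3)/25 = -7/15
  a_6 = (5 - 8)(-7/15) / 6^2 = (7/5)/36 = 7/180
  a_7 = (6 - 8)(7/180) / 7^2 = (-7/90)/49 = -1/630
  a_8 = (7 - 8)(-1/630) / 8^2 = (1/630)/64 = 1/40320
Hence L_8(x) = x^8/40320 - x^7/630 + 7 x^6/180 - 7 x^5/15 + 35 x^4/12 - 28 x^3/3 + 14 x^2 - 8 x + 1.

L_8(x); series = x^8/40320 - x^7/630 + 7 x^6/180 - 7 x^5/15 + 35 x^4/12 - 28 x^3/3 + 14 x^2 - 8 x + 1


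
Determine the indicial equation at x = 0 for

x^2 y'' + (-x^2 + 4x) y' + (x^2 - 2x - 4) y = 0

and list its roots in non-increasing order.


Divide by x^2 to reach normal form y'' + P_1(x) y' + P_2(x) y = 0 with P_1(x) = -1 + 4/x and P_2(x) = 1 - 2/x - 4/x^2.
x = 0 is a singular point because the y'-coefficient -1 + 4/x has a pole at x = 0 and the y-coefficient 1 - 2/x - 4/x^2 has a pole at x = 0.
It is a regular singular point because x P_1(x) = p(x) = 4 - x and x^2 P_2(x) = q(x) = x^2 - 2x - 4 are polynomials, hence analytic at x = 0.
p(0) = 4,  q(0) = -4.
Indicial equation: r(r-1) + p(0) r + q(0) = 0, i.e. r^2 + (p(0) - 1) r + q(0) = 0, i.e. r^2 + 3 r - 4 = 0.
Discriminant: (3)^2 - 4(-4) = 25, so r = (-3 ± 5)/2.
Solving: r_1 = 1, r_2 = -4.

indicial: r^2 + 3 r - 4 = 0; roots r_1 = 1, r_2 = -4


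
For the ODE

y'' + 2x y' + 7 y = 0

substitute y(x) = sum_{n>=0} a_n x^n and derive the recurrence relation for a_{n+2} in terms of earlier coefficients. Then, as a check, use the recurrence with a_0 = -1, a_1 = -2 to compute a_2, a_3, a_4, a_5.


Substitute y = sum_n a_n x^n.
y''(x) has coefficient (n+2)(n+1) a_{n+2} at x^n;
2 x y'(x) has coefficient 2 n a_n at x^n (shift);
7 y(x) has coefficient 7 a_n at x^n.
Matching x^n: (n+2)(n+1) a_{n+2} + (2n + 7) a_n = 0.
Thus a_{n+2} = (-2n - 7) / ((n+1)(n+2)) * a_n.

Check with a_0 = -1, a_1 = -2 (apply the recurrence for n = 0, 1, 2, 3): a_0 = -1, a_1 = -2, a_2 = 7/2, a_3 = 3, a_4 = -77/24, a_5 = -39/20.

a_(n+2) = (-2n - 7) / ((n+1)(n+2)) * a_n; check: a_0 = -1, a_1 = -2, a_2 = 7/2, a_3 = 3, a_4 = -77/24, a_5 = -39/20


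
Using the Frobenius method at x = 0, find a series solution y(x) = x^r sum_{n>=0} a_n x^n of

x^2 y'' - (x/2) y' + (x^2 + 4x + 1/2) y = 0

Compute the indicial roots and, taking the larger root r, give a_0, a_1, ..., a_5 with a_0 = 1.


Write in Frobenius form y'' + (p(x)/x) y' + (q(x)/x^2) y = 0:
  p(x) = -1/2,  q(x) = x^2 + 4x + 1/2.
Indicial equation: r(r-1) + (-1/2) r + (1/2) = 0 -> roots r_1 = 1, r_2 = 1/2.
Take r = r_1 = 1. Let y(x) = x^r sum_{n>=0} a_n x^n with a_0 = 1.
Substitute y = x^r sum a_n x^n and match x^{r+n}. The recurrence is
  D(n) a_n + 4 a_{n-1} + 1 a_{n-2} = 0,  where D(n) = (r+n)(r+n-1) + (-1/2)(r+n) + (1/2).
  a_n = [-4 a_{n-1} - 1 a_{n-2}] / D(n).
Since the indicial polynomial factors as (r - r_1)(r - r_2), D(n) = (r_1 + n - r_1)(r_1 + n - r_2) = n(n + 1/2).
Evaluating step by step (a_0 = 1):
  n = 1: D(1) = 1(1 + 1/2) = 3/2; numerator = -4(1) = -4; a_1 = (-4)/(3/2) = -8/3
  n = 2: D(2) = 2(2 + 1/2) = 5; numerator = -4(-8/3) - 1(1) = 29/3; a_2 = (29/3)/(5) = 29/15
  n = 3: D(3) = 3(3 + 1/2) = 21/2; numerator = -4(29/15) - 1(-8/3) = -76/15; a_3 = (-76/15)/(21/2) = -152/315
  n = 4: D(4) = 4(4 + 1/2) = 18; numerator = -4(-152/315) - 1(29/15) = -1/315; a_4 = (-1/315)/(18) = -1/5670
  n = 5: D(5) = 5(5 + 1/2) = 55/2; numerator = -4(-1/5670) - 1(-152/315) = 274/567; a_5 = (274/567)/(55/2) = 548/31185

r = 1; a_0 = 1; a_1 = -8/3; a_2 = 29/15; a_3 = -152/315; a_4 = -1/5670; a_5 = 548/31185


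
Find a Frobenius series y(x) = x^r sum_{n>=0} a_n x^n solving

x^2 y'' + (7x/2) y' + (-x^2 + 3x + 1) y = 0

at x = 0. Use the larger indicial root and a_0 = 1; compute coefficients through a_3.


Write in Frobenius form y'' + (p(x)/x) y' + (q(x)/x^2) y = 0:
  p(x) = 7/2,  q(x) = -x^2 + 3x + 1.
Indicial equation: r(r-1) + (7/2) r + (1) = 0 -> roots r_1 = -1/2, r_2 = -2.
Take r = r_1 = -1/2. Let y(x) = x^r sum_{n>=0} a_n x^n with a_0 = 1.
Substitute y = x^r sum a_n x^n and match x^{r+n}. The recurrence is
  D(n) a_n + 3 a_{n-1} - 1 a_{n-2} = 0,  where D(n) = (r+n)(r+n-1) + (7/2)(r+n) + (1).
  a_n = [-3 a_{n-1} + 1 a_{n-2}] / D(n).
Since the indicial polynomial factors as (r - r_1)(r - r_2), D(n) = (r_1 + n - r_1)(r_1 + n - r_2) = n(n + 3/2).
Evaluating step by step (a_0 = 1):
  n = 1: D(1) = 1(1 + 3/2) = 5/2; numerator = -3(1) = -3; a_1 = (-3)/(5/2) = -6/5
  n = 2: D(2) = 2(2 + 3/2) = 7; numerator = -3(-6/5) + 1(1) = 23/5; a_2 = (23/5)/(7) = 23/35
  n = 3: D(3) = 3(3 + 3/2) = 27/2; numerator = -3(23/35) + 1(-6/5) = -111/35; a_3 = (-111/35)/(27/2) = -74/315

r = -1/2; a_0 = 1; a_1 = -6/5; a_2 = 23/35; a_3 = -74/315


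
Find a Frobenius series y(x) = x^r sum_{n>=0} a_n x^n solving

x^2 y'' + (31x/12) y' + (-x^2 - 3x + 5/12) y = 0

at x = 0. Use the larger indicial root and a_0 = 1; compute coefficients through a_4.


Write in Frobenius form y'' + (p(x)/x) y' + (q(x)/x^2) y = 0:
  p(x) = 31/12,  q(x) = -x^2 - 3x + 5/12.
Indicial equation: r(r-1) + (31/12) r + (5/12) = 0 -> roots r_1 = -1/3, r_2 = -5/4.
Take r = r_1 = -1/3. Let y(x) = x^r sum_{n>=0} a_n x^n with a_0 = 1.
Substitute y = x^r sum a_n x^n and match x^{r+n}. The recurrence is
  D(n) a_n - 3 a_{n-1} - 1 a_{n-2} = 0,  where D(n) = (r+n)(r+n-1) + (31/12)(r+n) + (5/12).
  a_n = [3 a_{n-1} + 1 a_{n-2}] / D(n).
Since the indicial polynomial factors as (r - r_1)(r - r_2), D(n) = (r_1 + n - r_1)(r_1 + n - r_2) = n(n + 11/12).
Evaluating step by step (a_0 = 1):
  n = 1: D(1) = 1(1 + 11/12) = 23/12; numerator = 3(1) = 3; a_1 = (3)/(23/12) = 36/23
  n = 2: D(2) = 2(2 + 11/12) = 35/6; numerator = 3(36/23) + 1(1) = 131/23; a_2 = (131/23)/(35/6) = 786/805
  n = 3: D(3) = 3(3 + 11/12) = 47/4; numerator = 3(786/805) + 1(36/23) = 3618/805; a_3 = (3618/805)/(47/4) = 14472/37835
  n = 4: D(4) = 4(4 + 11/12) = 59/3; numerator = 3(14472/37835) + 1(786/805) = 80358/37835; a_4 = (80358/37835)/(59/3) = 4086/37835

r = -1/3; a_0 = 1; a_1 = 36/23; a_2 = 786/805; a_3 = 14472/37835; a_4 = 4086/37835


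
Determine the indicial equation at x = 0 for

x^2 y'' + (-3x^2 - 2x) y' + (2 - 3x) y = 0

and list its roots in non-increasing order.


Divide by x^2 to reach normal form y'' + P_1(x) y' + P_2(x) y = 0 with P_1(x) = -3 - 2/x and P_2(x) = -3/x + 2/x^2.
x = 0 is a singular point because the y'-coefficient -3 - 2/x has a pole at x = 0 and the y-coefficient -3/x + 2/x^2 has a pole at x = 0.
It is a regular singular point because x P_1(x) = p(x) = -3x - 2 and x^2 P_2(x) = q(x) = 2 - 3x are polynomials, hence analytic at x = 0.
p(0) = -2,  q(0) = 2.
Indicial equation: r(r-1) + p(0) r + q(0) = 0, i.e. r^2 + (p(0) - 1) r + q(0) = 0, i.e. r^2 - 3 r + 2 = 0.
Discriminant: (-3)^2 - 4(2) = 1, so r = (3 ± 1)/2.
Solving: r_1 = 2, r_2 = 1.

indicial: r^2 - 3 r + 2 = 0; roots r_1 = 2, r_2 = 1


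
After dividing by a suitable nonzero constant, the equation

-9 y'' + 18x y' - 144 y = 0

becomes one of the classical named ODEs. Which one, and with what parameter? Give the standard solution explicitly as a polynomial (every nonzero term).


All three coefficients share the factor -9; dividing through by -9 gives  y'' - 2x y' + 16 y = 0.
This matches the Hermite equation y'' - 2x y' + 2n y = 0 with 2n = 16, so n = 8; the polynomial solution is H_8(x).
With y = sum_k a_k x^k, matching x^k gives (k+2)(k+1) a_{k+2} = 2(k - n) a_k = 2(k - 8) a_k. The right side vanishes at k = 8, so the series with the parity of 8 terminates at degree 8.
Standard normalization: leading coefficient of H_n is 2^n, so a_8 = 2^8 = 256. Work downward with a_k = (k+1)(k+2) a_{k+2} / (2(k - n)):
  a_6 = (7)(8)(256) / (2(6 - 8)) = 14336/(-4) = -3584
  a_4 = (5)(6)(-3584) / (2(4 - 8)) = -107520/(-8) = 13440
  a_2 = (3)(4)(13440) / (2(2 - 8)) = 161280/(-12) = -13440
  a_0 = (1)(2)(-13440) / (2(0 - 8)) = -26880/(-16) = 1680
Hence H_8(x) = 256 x^8 - 3584 x^6 + 13440 x^4 - 13440 x^2 + 1680.

H_8(x); series = 256 x^8 - 3584 x^6 + 13440 x^4 - 13440 x^2 + 1680


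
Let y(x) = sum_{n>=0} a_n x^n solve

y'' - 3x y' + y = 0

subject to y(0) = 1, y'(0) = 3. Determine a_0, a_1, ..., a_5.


Ansatz: y(x) = sum_{n>=0} a_n x^n, so y'(x) = sum_{n>=1} n a_n x^(n-1) and y''(x) = sum_{n>=2} n(n-1) a_n x^(n-2).
Substitute into P(x) y'' + Q(x) y' + R(x) y = 0 with P(x) = 1, Q(x) = -3x, R(x) = 1, and match powers of x.
Initial conditions: a_0 = 1, a_1 = 3.
Setting the coefficient of each power of x to zero and solving order by order (substituting the coefficients already found):
  x^0: 2 a_2 + a_0 = 0  ->  2 a_2 = -a_0 = -1  ->  a_2 = -1/2
  x^1: 6 a_3 - 2 a_1 = 0  ->  6 a_3 = 2 a_1 = 6  ->  a_3 = 1
  x^2: 12 a_4 - 5 a_2 = 0  ->  12 a_4 = 5 a_2 = -5/2  ->  a_4 = -5/24
  x^3: 20 a_5 - 8 a_3 = 0  ->  20 a_5 = 8 a_3 = 8  ->  a_5 = 2/5
Truncated series: y(x) = 1 + 3 x - (1/2) x^2 + x^3 - (5/24) x^4 + (2/5) x^5 + O(x^6).

a_0 = 1; a_1 = 3; a_2 = -1/2; a_3 = 1; a_4 = -5/24; a_5 = 2/5


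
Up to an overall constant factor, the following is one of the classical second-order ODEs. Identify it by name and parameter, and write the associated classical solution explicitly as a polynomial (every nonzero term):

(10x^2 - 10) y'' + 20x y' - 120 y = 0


All three coefficients share the factor -10; dividing through by -10 gives  (1 - x^2) y'' - 2x y' + 12 y = 0.
This matches the Legendre equation (1 - x^2) y'' - 2x y' + n(n+1) y = 0 (note the -2x y' term) with n(n+1) = 12, so n = 3; the polynomial solution is P_3(x).
With y = sum_k a_k x^k, matching x^k gives (k+2)(k+1) a_{k+2} = [k(k+1) - n(n+1)] a_k = (k - 3)(k + 4) a_k. The right side vanishes at k = 3, so the series with the parity of 3 terminates at degree 3.
Standard normalization (P_n(1) = 1): leading coefficient (2n)!/(2^n (n!)^2) = 720/(8*36) = 5/2, so a_3 = 5/2. Work downward with a_k = (k+1)(k+2) a_{k+2} / ((k - 3)(k + 4)):
  a_1 = (2)(3)(5/2) / ((1 - 3)(1 + 4)) = 15/(-10) = -3/2
Hence P_3(x) = 5 x^3/2 - 3 x/2.

P_3(x); series = 5 x^3/2 - 3 x/2


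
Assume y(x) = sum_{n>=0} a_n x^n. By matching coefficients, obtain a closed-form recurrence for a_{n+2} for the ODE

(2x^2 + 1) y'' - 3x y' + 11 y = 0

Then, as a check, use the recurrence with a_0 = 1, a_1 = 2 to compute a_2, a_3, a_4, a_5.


Substitute y = sum_n a_n x^n.
(1 + 2 x^2) y'' contributes (n+2)(n+1) a_{n+2} + 2 n(n-1) a_n at x^n.
-3 x y'(x) contributes -3 n a_n at x^n.
11 y(x) contributes 11 a_n at x^n.
Matching x^n: (n+2)(n+1) a_{n+2} + (2 n(n-1) - 3 n + 11) a_n = 0.
Thus a_{n+2} = (-2 n(n-1) + 3 n - 11) / ((n+1)(n+2)) * a_n.

Check with a_0 = 1, a_1 = 2 (apply the recurrence for n = 0, 1, 2, 3): a_0 = 1, a_1 = 2, a_2 = -11/2, a_3 = -8/3, a_4 = 33/8, a_5 = 28/15.

a_(n+2) = (-2 n(n-1) + 3 n - 11) / ((n+1)(n+2)) * a_n; check: a_0 = 1, a_1 = 2, a_2 = -11/2, a_3 = -8/3, a_4 = 33/8, a_5 = 28/15


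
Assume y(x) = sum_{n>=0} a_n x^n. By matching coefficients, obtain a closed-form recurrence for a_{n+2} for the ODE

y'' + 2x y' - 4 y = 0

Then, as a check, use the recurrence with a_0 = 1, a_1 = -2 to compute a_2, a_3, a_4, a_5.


Substitute y = sum_n a_n x^n.
y''(x) has coefficient (n+2)(n+1) a_{n+2} at x^n;
2 x y'(x) has coefficient 2 n a_n at x^n (shift);
-4 y(x) has coefficient -4 a_n at x^n.
Matching x^n: (n+2)(n+1) a_{n+2} + (2n - 4) a_n = 0.
Thus a_{n+2} = (-2n + 4) / ((n+1)(n+2)) * a_n.

Check with a_0 = 1, a_1 = -2 (apply the recurrence for n = 0, 1, 2, 3): a_0 = 1, a_1 = -2, a_2 = 2, a_3 = -2/3, a_4 = 0, a_5 = 1/15.

a_(n+2) = (-2n + 4) / ((n+1)(n+2)) * a_n; check: a_0 = 1, a_1 = -2, a_2 = 2, a_3 = -2/3, a_4 = 0, a_5 = 1/15


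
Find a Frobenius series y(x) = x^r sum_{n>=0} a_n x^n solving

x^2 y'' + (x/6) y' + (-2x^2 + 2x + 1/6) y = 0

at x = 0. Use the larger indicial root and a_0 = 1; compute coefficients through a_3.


Write in Frobenius form y'' + (p(x)/x) y' + (q(x)/x^2) y = 0:
  p(x) = 1/6,  q(x) = -2x^2 + 2x + 1/6.
Indicial equation: r(r-1) + (1/6) r + (1/6) = 0 -> roots r_1 = 1/2, r_2 = 1/3.
Take r = r_1 = 1/2. Let y(x) = x^r sum_{n>=0} a_n x^n with a_0 = 1.
Substitute y = x^r sum a_n x^n and match x^{r+n}. The recurrence is
  D(n) a_n + 2 a_{n-1} - 2 a_{n-2} = 0,  where D(n) = (r+n)(r+n-1) + (1/6)(r+n) + (1/6).
  a_n = [-2 a_{n-1} + 2 a_{n-2}] / D(n).
Since the indicial polynomial factors as (r - r_1)(r - r_2), D(n) = (r_1 + n - r_1)(r_1 + n - r_2) = n(n + 1/6).
Evaluating step by step (a_0 = 1):
  n = 1: D(1) = 1(1 + 1/6) = 7/6; numerator = -2(1) = -2; a_1 = (-2)/(7/6) = -12/7
  n = 2: D(2) = 2(2 + 1/6) = 13/3; numerator = -2(-12/7) + 2(1) = 38/7; a_2 = (38/7)/(13/3) = 114/91
  n = 3: D(3) = 3(3 + 1/6) = 19/2; numerator = -2(114/91) + 2(-12/7) = -540/91; a_3 = (-540/91)/(19/2) = -1080/1729

r = 1/2; a_0 = 1; a_1 = -12/7; a_2 = 114/91; a_3 = -1080/1729


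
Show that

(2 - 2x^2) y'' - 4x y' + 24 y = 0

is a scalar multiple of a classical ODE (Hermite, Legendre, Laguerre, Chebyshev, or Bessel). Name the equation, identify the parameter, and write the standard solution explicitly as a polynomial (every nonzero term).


All three coefficients share the factor 2; dividing through by 2 gives  (1 - x^2) y'' - 2x y' + 12 y = 0.
This matches the Legendre equation (1 - x^2) y'' - 2x y' + n(n+1) y = 0 (note the -2x y' term) with n(n+1) = 12, so n = 3; the polynomial solution is P_3(x).
With y = sum_k a_k x^k, matching x^k gives (k+2)(k+1) a_{k+2} = [k(k+1) - n(n+1)] a_k = (k - 3)(k + 4) a_k. The right side vanishes at k = 3, so the series with the parity of 3 terminates at degree 3.
Standard normalization (P_n(1) = 1): leading coefficient (2n)!/(2^n (n!)^2) = 720/(8*36) = 5/2, so a_3 = 5/2. Work downward with a_k = (k+1)(k+2) a_{k+2} / ((k - 3)(k + 4)):
  a_1 = (2)(3)(5/2) / ((1 - 3)(1 + 4)) = 15/(-10) = -3/2
Hence P_3(x) = 5 x^3/2 - 3 x/2.

P_3(x); series = 5 x^3/2 - 3 x/2


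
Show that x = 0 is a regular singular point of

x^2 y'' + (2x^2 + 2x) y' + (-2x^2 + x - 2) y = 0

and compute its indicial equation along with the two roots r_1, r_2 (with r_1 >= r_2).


Divide by x^2 to reach normal form y'' + P_1(x) y' + P_2(x) y = 0 with P_1(x) = 2 + 2/x and P_2(x) = -2 + 1/x - 2/x^2.
x = 0 is a singular point because the y'-coefficient 2 + 2/x has a pole at x = 0 and the y-coefficient -2 + 1/x - 2/x^2 has a pole at x = 0.
It is a regular singular point because x P_1(x) = p(x) = 2x + 2 and x^2 P_2(x) = q(x) = -2x^2 + x - 2 are polynomials, hence analytic at x = 0.
p(0) = 2,  q(0) = -2.
Indicial equation: r(r-1) + p(0) r + q(0) = 0, i.e. r^2 + (p(0) - 1) r + q(0) = 0, i.e. r^2 + 1 r - 2 = 0.
Discriminant: (1)^2 - 4(-2) = 9, so r = (-1 ± 3)/2.
Solving: r_1 = 1, r_2 = -2.

indicial: r^2 + 1 r - 2 = 0; roots r_1 = 1, r_2 = -2


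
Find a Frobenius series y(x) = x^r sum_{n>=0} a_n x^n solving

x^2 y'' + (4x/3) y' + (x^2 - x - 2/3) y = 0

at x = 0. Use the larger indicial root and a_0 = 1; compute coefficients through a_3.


Write in Frobenius form y'' + (p(x)/x) y' + (q(x)/x^2) y = 0:
  p(x) = 4/3,  q(x) = x^2 - x - 2/3.
Indicial equation: r(r-1) + (4/3) r + (-2/3) = 0 -> roots r_1 = 2/3, r_2 = -1.
Take r = r_1 = 2/3. Let y(x) = x^r sum_{n>=0} a_n x^n with a_0 = 1.
Substitute y = x^r sum a_n x^n and match x^{r+n}. The recurrence is
  D(n) a_n - 1 a_{n-1} + 1 a_{n-2} = 0,  where D(n) = (r+n)(r+n-1) + (4/3)(r+n) + (-2/3).
  a_n = [1 a_{n-1} - 1 a_{n-2}] / D(n).
Since the indicial polynomial factors as (r - r_1)(r - r_2), D(n) = (r_1 + n - r_1)(r_1 + n - r_2) = n(n + 5/3).
Evaluating step by step (a_0 = 1):
  n = 1: D(1) = 1(1 + 5/3) = 8/3; numerator = 1(1) = 1; a_1 = (1)/(8/3) = 3/8
  n = 2: D(2) = 2(2 + 5/3) = 22/3; numerator = 1(3/8) - 1(1) = -5/8; a_2 = (-5/8)/(22/3) = -15/176
  n = 3: D(3) = 3(3 + 5/3) = 14; numerator = 1(-15/176) - 1(3/8) = -81/176; a_3 = (-81/176)/(14) = -81/2464

r = 2/3; a_0 = 1; a_1 = 3/8; a_2 = -15/176; a_3 = -81/2464


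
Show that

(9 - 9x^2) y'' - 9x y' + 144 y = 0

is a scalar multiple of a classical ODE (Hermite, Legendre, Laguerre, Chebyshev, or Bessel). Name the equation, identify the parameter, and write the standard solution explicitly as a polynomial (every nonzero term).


All three coefficients share the factor 9; dividing through by 9 gives  (1 - x^2) y'' - x y' + 16 y = 0.
This matches the Chebyshev equation (1 - x^2) y'' - x y' + n^2 y = 0 (note the -x y' term, not -2x y') with n^2 = 16, so n = 4; the polynomial solution is T_4(x).
With y = sum_k a_k x^k, matching x^k gives (k+2)(k+1) a_{k+2} = (k^2 - n^2) a_k = (k - 4)(k + 4) a_k. The right side vanishes at k = 4, so the series with the parity of 4 terminates at degree 4.
Standard normalization: leading coefficient of T_n is 2^(n-1), so a_4 = 2^3 = 8. Work downward with a_k = (k+1)(k+2) a_{k+2} / ((k - 4)(k + 4)):
  a_2 = (3)(4)(8) / ((2 - 4)(2 + 4)) = 96/(-12) = -8
  a_0 = (1)(2)(-8) / ((0 - 4)(0 + 4)) = -16/(-16) = 1
Hence T_4(x) = 8 x^4 - 8 x^2 + 1.

T_4(x); series = 8 x^4 - 8 x^2 + 1


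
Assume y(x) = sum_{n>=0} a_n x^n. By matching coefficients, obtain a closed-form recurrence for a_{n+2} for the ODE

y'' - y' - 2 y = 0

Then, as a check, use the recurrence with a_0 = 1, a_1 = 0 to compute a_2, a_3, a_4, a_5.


Substitute y = sum_n a_n x^n.
y''(x) has coefficient (n+2)(n+1) a_{n+2} at x^n;
-y'(x) has coefficient -(n+1) a_{n+1} at x^n;
-2 y(x) has coefficient -2 a_n at x^n.
Matching x^n: (n+2)(n+1) a_{n+2} - (n+1) a_{n+1} - 2 a_n = 0.
Thus a_{n+2} = [(n+1) a_{n+1} + 2 a_n] / ((n+1)(n+2)).

Check with a_0 = 1, a_1 = 0 (apply the recurrence for n = 0, 1, 2, 3): a_0 = 1, a_1 = 0, a_2 = 1, a_3 = 1/3, a_4 = 1/4, a_5 = 1/12.

a_(n+2) = [(n+1) a_(n+1) + 2 a_n] / ((n+1)(n+2)); check: a_0 = 1, a_1 = 0, a_2 = 1, a_3 = 1/3, a_4 = 1/4, a_5 = 1/12


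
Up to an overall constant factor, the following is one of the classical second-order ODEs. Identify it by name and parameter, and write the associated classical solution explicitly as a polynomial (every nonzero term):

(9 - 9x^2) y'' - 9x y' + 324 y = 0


All three coefficients share the factor 9; dividing through by 9 gives  (1 - x^2) y'' - x y' + 36 y = 0.
This matches the Chebyshev equation (1 - x^2) y'' - x y' + n^2 y = 0 (note the -x y' term, not -2x y') with n^2 = 36, so n = 6; the polynomial solution is T_6(x).
With y = sum_k a_k x^k, matching x^k gives (k+2)(k+1) a_{k+2} = (k^2 - n^2) a_k = (k - 6)(k + 6) a_k. The right side vanishes at k = 6, so the series with the parity of 6 terminates at degree 6.
Standard normalization: leading coefficient of T_n is 2^(n-1), so a_6 = 2^5 = 32. Work downward with a_k = (k+1)(k+2) a_{k+2} / ((k - 6)(k + 6)):
  a_4 = (5)(6)(32) / ((4 - 6)(4 + 6)) = 960/(-20) = -48
  a_2 = (3)(4)(-48) / ((2 - 6)(2 + 6)) = -576/(-32) = 18
  a_0 = (1)(2)(18) / ((0 - 6)(0 + 6)) = 36/(-36) = -1
Hence T_6(x) = 32 x^6 - 48 x^4 + 18 x^2 - 1.

T_6(x); series = 32 x^6 - 48 x^4 + 18 x^2 - 1


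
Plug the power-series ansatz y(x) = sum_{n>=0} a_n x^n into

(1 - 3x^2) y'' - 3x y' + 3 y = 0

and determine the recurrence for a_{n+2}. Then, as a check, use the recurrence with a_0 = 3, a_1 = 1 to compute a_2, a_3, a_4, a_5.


Substitute y = sum_n a_n x^n.
(1 - 3 x^2) y'' contributes (n+2)(n+1) a_{n+2} - 3 n(n-1) a_n at x^n.
-3 x y'(x) contributes -3 n a_n at x^n.
3 y(x) contributes 3 a_n at x^n.
Matching x^n: (n+2)(n+1) a_{n+2} + (-3 n(n-1) - 3 n + 3) a_n = 0.
Thus a_{n+2} = (3 n(n-1) + 3 n - 3) / ((n+1)(n+2)) * a_n.

Check with a_0 = 3, a_1 = 1 (apply the recurrence for n = 0, 1, 2, 3): a_0 = 3, a_1 = 1, a_2 = -9/2, a_3 = 0, a_4 = -27/8, a_5 = 0.

a_(n+2) = (3 n(n-1) + 3 n - 3) / ((n+1)(n+2)) * a_n; check: a_0 = 3, a_1 = 1, a_2 = -9/2, a_3 = 0, a_4 = -27/8, a_5 = 0


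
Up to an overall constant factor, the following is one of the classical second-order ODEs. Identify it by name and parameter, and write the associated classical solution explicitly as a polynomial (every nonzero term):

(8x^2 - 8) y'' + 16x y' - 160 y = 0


All three coefficients share the factor -8; dividing through by -8 gives  (1 - x^2) y'' - 2x y' + 20 y = 0.
This matches the Legendre equation (1 - x^2) y'' - 2x y' + n(n+1) y = 0 (note the -2x y' term) with n(n+1) = 20, so n = 4; the polynomial solution is P_4(x).
With y = sum_k a_k x^k, matching x^k gives (k+2)(k+1) a_{k+2} = [k(k+1) - n(n+1)] a_k = (k - 4)(k + 5) a_k. The right side vanishes at k = 4, so the series with the parity of 4 terminates at degree 4.
Standard normalization (P_n(1) = 1): leading coefficient (2n)!/(2^n (n!)^2) = 40320/(16*576) = 35/8, so a_4 = 35/8. Work downward with a_k = (k+1)(k+2) a_{k+2} / ((k - 4)(k + 5)):
  a_2 = (3)(4)(35/8) / ((2 - 4)(2 + 5)) = (105/2)/(-14) = -15/4
  a_0 = (1)(2)(-15/4) / ((0 - 4)(0 + 5)) = (-15/2)/(-20) = 3/8
Hence P_4(x) = 35 x^4/8 - 15 x^2/4 + 3/8.

P_4(x); series = 35 x^4/8 - 15 x^2/4 + 3/8


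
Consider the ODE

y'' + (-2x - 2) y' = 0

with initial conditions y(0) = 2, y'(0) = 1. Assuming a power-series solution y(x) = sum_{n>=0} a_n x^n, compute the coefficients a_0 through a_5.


Ansatz: y(x) = sum_{n>=0} a_n x^n, so y'(x) = sum_{n>=1} n a_n x^(n-1) and y''(x) = sum_{n>=2} n(n-1) a_n x^(n-2).
Substitute into P(x) y'' + Q(x) y' + R(x) y = 0 with P(x) = 1, Q(x) = -2x - 2, R(x) = 0, and match powers of x.
Initial conditions: a_0 = 2, a_1 = 1.
Setting the coefficient of each power of x to zero and solving order by order (substituting the coefficients already found):
  x^0: 2 a_2 - 2 a_1 = 0  ->  2 a_2 = 2 a_1 = 2  ->  a_2 = 1
  x^1: 6 a_3 - 4 a_2 - 2 a_1 = 0  ->  6 a_3 = 4 a_2 + 2 a_1 = 6  ->  a_3 = 1
  x^2: 12 a_4 - 6 a_3 - 4 a_2 = 0  ->  12 a_4 = 6 a_3 + 4 a_2 = 10  ->  a_4 = 5/6
  x^3: 20 a_5 - 8 a_4 - 6 a_3 = 0  ->  20 a_5 = 8 a_4 + 6 a_3 = 38/3  ->  a_5 = 19/30
Truncated series: y(x) = 2 + x + x^2 + x^3 + (5/6) x^4 + (19/30) x^5 + O(x^6).

a_0 = 2; a_1 = 1; a_2 = 1; a_3 = 1; a_4 = 5/6; a_5 = 19/30


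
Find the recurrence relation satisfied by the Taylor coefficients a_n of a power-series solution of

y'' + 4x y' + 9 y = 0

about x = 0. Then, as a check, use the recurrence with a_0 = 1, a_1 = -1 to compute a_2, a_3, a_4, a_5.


Substitute y = sum_n a_n x^n.
y''(x) has coefficient (n+2)(n+1) a_{n+2} at x^n;
4 x y'(x) has coefficient 4 n a_n at x^n (shift);
9 y(x) has coefficient 9 a_n at x^n.
Matching x^n: (n+2)(n+1) a_{n+2} + (4n + 9) a_n = 0.
Thus a_{n+2} = (-4n - 9) / ((n+1)(n+2)) * a_n.

Check with a_0 = 1, a_1 = -1 (apply the recurrence for n = 0, 1, 2, 3): a_0 = 1, a_1 = -1, a_2 = -9/2, a_3 = 13/6, a_4 = 51/8, a_5 = -91/40.

a_(n+2) = (-4n - 9) / ((n+1)(n+2)) * a_n; check: a_0 = 1, a_1 = -1, a_2 = -9/2, a_3 = 13/6, a_4 = 51/8, a_5 = -91/40


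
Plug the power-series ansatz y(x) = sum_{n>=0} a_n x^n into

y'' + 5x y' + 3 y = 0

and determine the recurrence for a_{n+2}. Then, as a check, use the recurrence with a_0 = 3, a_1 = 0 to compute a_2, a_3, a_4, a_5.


Substitute y = sum_n a_n x^n.
y''(x) has coefficient (n+2)(n+1) a_{n+2} at x^n;
5 x y'(x) has coefficient 5 n a_n at x^n (shift);
3 y(x) has coefficient 3 a_n at x^n.
Matching x^n: (n+2)(n+1) a_{n+2} + (5n + 3) a_n = 0.
Thus a_{n+2} = (-5n - 3) / ((n+1)(n+2)) * a_n.

Check with a_0 = 3, a_1 = 0 (apply the recurrence for n = 0, 1, 2, 3): a_0 = 3, a_1 = 0, a_2 = -9/2, a_3 = 0, a_4 = 39/8, a_5 = 0.

a_(n+2) = (-5n - 3) / ((n+1)(n+2)) * a_n; check: a_0 = 3, a_1 = 0, a_2 = -9/2, a_3 = 0, a_4 = 39/8, a_5 = 0


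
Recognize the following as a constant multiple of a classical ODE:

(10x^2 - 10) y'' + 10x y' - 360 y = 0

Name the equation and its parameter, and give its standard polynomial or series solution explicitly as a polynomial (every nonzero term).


All three coefficients share the factor -10; dividing through by -10 gives  (1 - x^2) y'' - x y' + 36 y = 0.
This matches the Chebyshev equation (1 - x^2) y'' - x y' + n^2 y = 0 (note the -x y' term, not -2x y') with n^2 = 36, so n = 6; the polynomial solution is T_6(x).
With y = sum_k a_k x^k, matching x^k gives (k+2)(k+1) a_{k+2} = (k^2 - n^2) a_k = (k - 6)(k + 6) a_k. The right side vanishes at k = 6, so the series with the parity of 6 terminates at degree 6.
Standard normalization: leading coefficient of T_n is 2^(n-1), so a_6 = 2^5 = 32. Work downward with a_k = (k+1)(k+2) a_{k+2} / ((k - 6)(k + 6)):
  a_4 = (5)(6)(32) / ((4 - 6)(4 + 6)) = 960/(-20) = -48
  a_2 = (3)(4)(-48) / ((2 - 6)(2 + 6)) = -576/(-32) = 18
  a_0 = (1)(2)(18) / ((0 - 6)(0 + 6)) = 36/(-36) = -1
Hence T_6(x) = 32 x^6 - 48 x^4 + 18 x^2 - 1.

T_6(x); series = 32 x^6 - 48 x^4 + 18 x^2 - 1


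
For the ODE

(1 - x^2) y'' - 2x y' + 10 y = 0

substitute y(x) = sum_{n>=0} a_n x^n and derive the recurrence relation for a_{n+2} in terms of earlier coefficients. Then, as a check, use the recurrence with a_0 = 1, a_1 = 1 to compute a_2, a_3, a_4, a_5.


Substitute y = sum_n a_n x^n.
(1 - 1 x^2) y'' contributes (n+2)(n+1) a_{n+2} - n(n-1) a_n at x^n.
-2 x y'(x) contributes -2 n a_n at x^n.
10 y(x) contributes 10 a_n at x^n.
Matching x^n: (n+2)(n+1) a_{n+2} + (-n(n-1) - 2 n + 10) a_n = 0.
Thus a_{n+2} = (n(n-1) + 2 n - 10) / ((n+1)(n+2)) * a_n.

Check with a_0 = 1, a_1 = 1 (apply the recurrence for n = 0, 1, 2, 3): a_0 = 1, a_1 = 1, a_2 = -5, a_3 = -4/3, a_4 = 5/3, a_5 = -2/15.

a_(n+2) = (n(n-1) + 2 n - 10) / ((n+1)(n+2)) * a_n; check: a_0 = 1, a_1 = 1, a_2 = -5, a_3 = -4/3, a_4 = 5/3, a_5 = -2/15


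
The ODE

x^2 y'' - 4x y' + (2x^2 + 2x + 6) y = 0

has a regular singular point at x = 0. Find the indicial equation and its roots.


Divide by x^2 to reach normal form y'' + P_1(x) y' + P_2(x) y = 0 with P_1(x) = -4/x and P_2(x) = 2 + 2/x + 6/x^2.
x = 0 is a singular point because the y'-coefficient -4/x has a pole at x = 0 and the y-coefficient 2 + 2/x + 6/x^2 has a pole at x = 0.
It is a regular singular point because x P_1(x) = p(x) = -4 and x^2 P_2(x) = q(x) = 2x^2 + 2x + 6 are polynomials, hence analytic at x = 0.
p(0) = -4,  q(0) = 6.
Indicial equation: r(r-1) + p(0) r + q(0) = 0, i.e. r^2 + (p(0) - 1) r + q(0) = 0, i.e. r^2 - 5 r + 6 = 0.
Discriminant: (-5)^2 - 4(6) = 1, so r = (5 ± 1)/2.
Solving: r_1 = 3, r_2 = 2.

indicial: r^2 - 5 r + 6 = 0; roots r_1 = 3, r_2 = 2


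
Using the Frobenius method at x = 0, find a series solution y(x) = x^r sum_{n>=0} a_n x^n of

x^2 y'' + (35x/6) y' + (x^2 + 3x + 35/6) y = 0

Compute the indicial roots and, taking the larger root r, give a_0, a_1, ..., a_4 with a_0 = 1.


Write in Frobenius form y'' + (p(x)/x) y' + (q(x)/x^2) y = 0:
  p(x) = 35/6,  q(x) = x^2 + 3x + 35/6.
Indicial equation: r(r-1) + (35/6) r + (35/6) = 0 -> roots r_1 = -7/3, r_2 = -5/2.
Take r = r_1 = -7/3. Let y(x) = x^r sum_{n>=0} a_n x^n with a_0 = 1.
Substitute y = x^r sum a_n x^n and match x^{r+n}. The recurrence is
  D(n) a_n + 3 a_{n-1} + 1 a_{n-2} = 0,  where D(n) = (r+n)(r+n-1) + (35/6)(r+n) + (35/6).
  a_n = [-3 a_{n-1} - 1 a_{n-2}] / D(n).
Since the indicial polynomial factors as (r - r_1)(r - r_2), D(n) = (r_1 + n - r_1)(r_1 + n - r_2) = n(n + 1/6).
Evaluating step by step (a_0 = 1):
  n = 1: D(1) = 1(1 + 1/6) = 7/6; numerator = -3(1) = -3; a_1 = (-3)/(7/6) = -18/7
  n = 2: D(2) = 2(2 + 1/6) = 13/3; numerator = -3(-18/7) - 1(1) = 47/7; a_2 = (47/7)/(13/3) = 141/91
  n = 3: D(3) = 3(3 + 1/6) = 19/2; numerator = -3(141/91) - 1(-18/7) = -27/13; a_3 = (-27/13)/(19/2) = -54/247
  n = 4: D(4) = 4(4 + 1/6) = 50/3; numerator = -3(-54/247) - 1(141/91) = -1545/1729; a_4 = (-1545/1729)/(50/3) = -927/17290

r = -7/3; a_0 = 1; a_1 = -18/7; a_2 = 141/91; a_3 = -54/247; a_4 = -927/17290


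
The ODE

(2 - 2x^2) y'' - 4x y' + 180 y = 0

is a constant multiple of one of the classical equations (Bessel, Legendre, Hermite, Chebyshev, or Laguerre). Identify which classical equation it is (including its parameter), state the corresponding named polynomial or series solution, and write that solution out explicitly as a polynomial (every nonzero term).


All three coefficients share the factor 2; dividing through by 2 gives  (1 - x^2) y'' - 2x y' + 90 y = 0.
This matches the Legendre equation (1 - x^2) y'' - 2x y' + n(n+1) y = 0 (note the -2x y' term) with n(n+1) = 90, so n = 9; the polynomial solution is P_9(x).
With y = sum_k a_k x^k, matching x^k gives (k+2)(k+1) a_{k+2} = [k(k+1) - n(n+1)] a_k = (k - 9)(k + 10) a_k. The right side vanishes at k = 9, so the series with the parity of 9 terminates at degree 9.
Standard normalization (P_n(1) = 1): leading coefficient (2n)!/(2^n (n!)^2) = 6402373705728000/(512*131681894400) = 12155/128, so a_9 = 12155/128. Work downward with a_k = (k+1)(k+2) a_{k+2} / ((k - 9)(k + 10)):
  a_7 = (8)(9)(12155/128) / ((7 - 9)(7 + 10)) = (109395/16)/(-34) = -6435/32
  a_5 = (6)(7)(-6435/32) / ((5 - 9)(5 + 10)) = (-135135/16)/(-60) = 9009/64
  a_3 = (4)(5)(9009/64) / ((3 - 9)(3 + 10)) = (45045/16)/(-78) = -1155/32
  a_1 = (2)(3)(-1155/32) / ((1 - 9)(1 + 10)) = (-3465/16)/(-88) = 315/128
Hence P_9(x) = 12155 x^9/128 - 6435 x^7/32 + 9009 x^5/64 - 1155 x^3/32 + 315 x/128.

P_9(x); series = 12155 x^9/128 - 6435 x^7/32 + 9009 x^5/64 - 1155 x^3/32 + 315 x/128


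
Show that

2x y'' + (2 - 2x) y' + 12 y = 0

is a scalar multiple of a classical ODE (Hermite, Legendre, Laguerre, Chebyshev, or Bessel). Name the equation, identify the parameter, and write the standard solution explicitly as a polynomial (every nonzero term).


All three coefficients share the factor 2; dividing through by 2 gives  x y'' + (1 - x) y' + 6 y = 0.
This matches the Laguerre equation x y'' + (1 - x) y' + n y = 0 with n = 6; the polynomial solution is L_6(x).
With y = sum_k a_k x^k, matching x^k gives (k+1)k a_{k+1} + (k+1) a_{k+1} - k a_k + n a_k = 0, i.e. (k+1)^2 a_{k+1} = (k - n) a_k = (k - 6) a_k. The right side vanishes at k = 6, so the series terminates at degree 6.
Standard normalization L_n(0) = 1 gives a_0 = 1. Work upward with a_{k+1} = (k - 6) a_k / (k+1)^2:
  a_1 = (0 - 6)(1) / 1^2 = -6/1 = -6
  a_2 = (1 - 6)(-6) / 2^2 = 30/4 = 15/2
  a_3 = (2 - 6)(15/2) / 3^2 = -30/9 = -10/3
  a_4 = (3 - 6)(-10/3) / 4^2 = 10/16 = 5/8
  a_5 = (4 - 6)(5/8) / 5^2 = (-5/4)/25 = -1/20
  a_6 = (5 - 6)(-1/20) / 6^2 = (1/20)/36 = 1/720
Hence L_6(x) = x^6/720 - x^5/20 + 5 x^4/8 - 10 x^3/3 + 15 x^2/2 - 6 x + 1.

L_6(x); series = x^6/720 - x^5/20 + 5 x^4/8 - 10 x^3/3 + 15 x^2/2 - 6 x + 1


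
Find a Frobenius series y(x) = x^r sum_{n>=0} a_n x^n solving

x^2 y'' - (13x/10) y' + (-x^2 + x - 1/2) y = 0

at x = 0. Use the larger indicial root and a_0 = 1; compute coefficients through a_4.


Write in Frobenius form y'' + (p(x)/x) y' + (q(x)/x^2) y = 0:
  p(x) = -13/10,  q(x) = -x^2 + x - 1/2.
Indicial equation: r(r-1) + (-13/10) r + (-1/2) = 0 -> roots r_1 = 5/2, r_2 = -1/5.
Take r = r_1 = 5/2. Let y(x) = x^r sum_{n>=0} a_n x^n with a_0 = 1.
Substitute y = x^r sum a_n x^n and match x^{r+n}. The recurrence is
  D(n) a_n + 1 a_{n-1} - 1 a_{n-2} = 0,  where D(n) = (r+n)(r+n-1) + (-13/10)(r+n) + (-1/2).
  a_n = [-1 a_{n-1} + 1 a_{n-2}] / D(n).
Since the indicial polynomial factors as (r - r_1)(r - r_2), D(n) = (r_1 + n - r_1)(r_1 + n - r_2) = n(n + 27/10).
Evaluating step by step (a_0 = 1):
  n = 1: D(1) = 1(1 + 27/10) = 37/10; numerator = -1(1) = -1; a_1 = (-1)/(37/10) = -10/37
  n = 2: D(2) = 2(2 + 27/10) = 47/5; numerator = -1(-10/37) + 1(1) = 47/37; a_2 = (47/37)/(47/5) = 5/37
  n = 3: D(3) = 3(3 + 27/10) = 171/10; numerator = -1(5/37) + 1(-10/37) = -15/37; a_3 = (-15/37)/(171/10) = -50/2109
  n = 4: D(4) = 4(4 + 27/10) = 134/5; numerator = -1(-50/2109) + 1(5/37) = 335/2109; a_4 = (335/2109)/(134/5) = 25/4218

r = 5/2; a_0 = 1; a_1 = -10/37; a_2 = 5/37; a_3 = -50/2109; a_4 = 25/4218
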